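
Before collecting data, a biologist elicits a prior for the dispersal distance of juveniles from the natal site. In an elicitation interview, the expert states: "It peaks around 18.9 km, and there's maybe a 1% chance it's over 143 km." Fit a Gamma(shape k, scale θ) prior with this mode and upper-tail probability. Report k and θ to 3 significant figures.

Gamma(k,θ) with k>1 has mode (k−1)θ, so θ = 18.9/(k−1).
Need P(X < 143) = 0.99 with θ tied to k this way. Start at k = 2, θ = 18.9: P(X<143) ≈ 0.996.
Too high — lower k to spread out. Iterating converges to k ≈ 1.84.
Then θ = 18.9/(1.84−1) ≈ 22.6.

k ≈ 1.84, θ ≈ 22.6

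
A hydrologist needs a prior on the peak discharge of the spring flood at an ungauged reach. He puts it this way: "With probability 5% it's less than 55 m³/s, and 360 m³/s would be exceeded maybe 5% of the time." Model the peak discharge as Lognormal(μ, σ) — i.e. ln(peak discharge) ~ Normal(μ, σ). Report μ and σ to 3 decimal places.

μ ≈ 4.947, σ ≈ 0.571

If T ~ Lognormal(μ,σ) then ln T ~ Normal(μ,σ), so the p-quantile of ln T is μ + z_p·σ.
ln(55) = 4.007 and ln(360) = 5.886; z_{0.05} = -1.645, z_{0.95} = 1.645.
σ = (5.886 − 4.007)/(1.645 − (-1.645)) = 0.571.
μ = 4.007 − (-1.645)·0.571 = 4.947.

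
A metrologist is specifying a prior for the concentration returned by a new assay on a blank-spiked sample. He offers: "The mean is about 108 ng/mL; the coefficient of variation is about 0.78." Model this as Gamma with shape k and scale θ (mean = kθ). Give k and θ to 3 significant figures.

For Gamma(k, scale θ): mean = kθ, variance = kθ², so CV = 1/√k.
CV = 0.78, hence k = 1/CV² = 1.64.
Then θ = mean/k = 108/1.64 = 65.7.

k ≈ 1.64, θ ≈ 65.7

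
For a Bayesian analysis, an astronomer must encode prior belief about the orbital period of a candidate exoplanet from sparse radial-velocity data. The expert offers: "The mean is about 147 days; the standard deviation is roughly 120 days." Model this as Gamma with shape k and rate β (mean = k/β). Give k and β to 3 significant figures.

For Gamma(k, rate β): mean = k/β, variance = k/β², so CV = 1/√k.
CV = SD/mean = 120/147 = 0.8163, hence k = 1/CV² = 1.5.
Then β = k/mean = 1.5/147 = 0.0102.

k ≈ 1.5, β ≈ 0.0102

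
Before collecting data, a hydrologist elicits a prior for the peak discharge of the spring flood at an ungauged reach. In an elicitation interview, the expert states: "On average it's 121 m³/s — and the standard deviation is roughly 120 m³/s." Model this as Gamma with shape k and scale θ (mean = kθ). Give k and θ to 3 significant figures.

k ≈ 1.02, θ ≈ 119

For Gamma(k, scale θ): mean = kθ, variance = kθ², so CV = 1/√k.
CV = SD/mean = 120/121 = 0.9917, hence k = 1/CV² = 1.02.
Then θ = mean/k = 121/1.02 = 119.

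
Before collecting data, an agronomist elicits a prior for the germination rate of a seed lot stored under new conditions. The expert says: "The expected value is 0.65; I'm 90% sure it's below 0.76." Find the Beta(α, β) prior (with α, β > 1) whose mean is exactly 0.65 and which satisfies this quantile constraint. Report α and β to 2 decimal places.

α ≈ 18.96, β ≈ 10.21

With mean 0.65 fixed, write α = 0.65s, β = 0.35s where s = α+β.
Need P(θ < 0.76) = 0.9 under Beta(0.65s, 0.35s). Normal approximation: (q−m)/√(m(1−m)/s) ≈ z_{0.9} = 1.28, so s ≈ 0.65·0.35·(1.28)²/(0.76−0.65)² = 30.9.
At s = 30.9: P(θ<0.76) ≈ 0.907. Adjusting to match 0.9 gives s ≈ 29.16.
So α = 0.65·29.16 ≈ 18.96, β = 0.35·29.16 ≈ 10.21.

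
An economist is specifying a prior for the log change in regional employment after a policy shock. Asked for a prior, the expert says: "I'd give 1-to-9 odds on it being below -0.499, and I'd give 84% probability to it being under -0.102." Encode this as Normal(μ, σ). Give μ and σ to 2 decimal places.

μ = -0.28, σ = 0.17

For Normal(μ,σ), the p-quantile is μ + z_p·σ. Here z_{0.1} = -1.282, z_{0.84} = 0.9945.
So -0.499 = μ − 1.282σ and -0.102 = μ + 0.9945σ.
Subtracting: σ = (-0.102 − -0.499)/(0.9945 − (-1.282)) = 0.17.
Then μ = -0.499 − (-1.282)·0.17 = -0.28.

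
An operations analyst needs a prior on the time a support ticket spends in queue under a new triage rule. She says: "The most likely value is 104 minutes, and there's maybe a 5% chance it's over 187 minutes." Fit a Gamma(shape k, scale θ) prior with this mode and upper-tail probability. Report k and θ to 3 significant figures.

k ≈ 9.1, θ ≈ 12.8

Gamma(k,θ) with k>1 has mode (k−1)θ, so θ = 104/(k−1).
Need P(X < 187) = 0.95 with θ tied to k this way. Start at k = 2, θ = 104: P(X<187) ≈ 0.537.
Too low — raise k to concentrate. Iterating converges to k ≈ 9.1.
Then θ = 104/(9.1−1) ≈ 12.8.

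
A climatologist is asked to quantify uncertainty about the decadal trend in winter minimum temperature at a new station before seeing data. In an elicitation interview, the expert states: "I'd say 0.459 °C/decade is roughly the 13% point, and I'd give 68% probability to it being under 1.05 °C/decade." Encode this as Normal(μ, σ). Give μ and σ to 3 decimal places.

μ = 0.877, σ = 0.371

For Normal(μ,σ), the p-quantile is μ + z_p·σ. Here z_{0.13} = -1.126, z_{0.68} = 0.4677.
So 0.459 = μ − 1.126σ and 1.05 = μ + 0.4677σ.
Subtracting: σ = (1.05 − 0.459)/(0.4677 − (-1.126)) = 0.371.
Then μ = 0.459 − (-1.126)·0.371 = 0.877.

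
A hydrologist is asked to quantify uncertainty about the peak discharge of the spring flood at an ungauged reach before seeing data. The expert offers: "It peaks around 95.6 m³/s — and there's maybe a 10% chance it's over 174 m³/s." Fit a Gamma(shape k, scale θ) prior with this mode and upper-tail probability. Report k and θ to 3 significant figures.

k ≈ 6.31, θ ≈ 18

Gamma(k,θ) with k>1 has mode (k−1)θ, so θ = 95.6/(k−1).
Need P(X < 174) = 0.9 with θ tied to k this way. Start at k = 2, θ = 95.6: P(X<174) ≈ 0.543.
Too low — raise k to concentrate. Iterating converges to k ≈ 6.31.
Then θ = 95.6/(6.31−1) ≈ 18.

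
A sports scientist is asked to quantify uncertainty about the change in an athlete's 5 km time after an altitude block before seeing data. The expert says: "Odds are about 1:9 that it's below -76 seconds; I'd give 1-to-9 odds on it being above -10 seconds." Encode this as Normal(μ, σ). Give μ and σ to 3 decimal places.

For Normal(μ,σ), the p-quantile is μ + z_p·σ. Here z_{0.1} = -1.282, z_{0.9} = 1.282.
So -76 = μ − 1.282σ and -10 = μ + 1.282σ.
Subtracting: σ = (-10 − -76)/(1.282 − (-1.282)) = 25.750.
Then μ = -76 − (-1.282)·25.750 = -43.000.

μ = -43.000, σ = 25.750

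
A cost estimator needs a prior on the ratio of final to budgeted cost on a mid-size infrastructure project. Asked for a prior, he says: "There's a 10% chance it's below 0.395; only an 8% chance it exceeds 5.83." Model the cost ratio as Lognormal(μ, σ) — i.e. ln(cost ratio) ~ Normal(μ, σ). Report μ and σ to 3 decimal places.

μ ≈ 0.355, σ ≈ 1.002

If T ~ Lognormal(μ,σ) then ln T ~ Normal(μ,σ), so the p-quantile of ln T is μ + z_p·σ.
ln(0.395) = -0.9289 and ln(5.83) = 1.763; z_{0.1} = -1.282, z_{0.92} = 1.405.
σ = (1.763 − -0.9289)/(1.405 − (-1.282)) = 1.002.
μ = -0.9289 − (-1.282)·1.002 = 0.355.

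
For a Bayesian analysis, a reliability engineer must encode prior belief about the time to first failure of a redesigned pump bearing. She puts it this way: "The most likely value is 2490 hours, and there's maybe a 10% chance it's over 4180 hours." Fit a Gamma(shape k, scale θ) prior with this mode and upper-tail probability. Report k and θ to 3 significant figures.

Gamma(k,θ) with k>1 has mode (k−1)θ, so θ = 2490/(k−1).
Need P(X < 4180) = 0.9 with θ tied to k this way. Start at k = 2, θ = 2490: P(X<4180) ≈ 0.500.
Too low — raise k to concentrate. Iterating converges to k ≈ 8.04.
Then θ = 2490/(8.04−1) ≈ 353.

k ≈ 8.04, θ ≈ 353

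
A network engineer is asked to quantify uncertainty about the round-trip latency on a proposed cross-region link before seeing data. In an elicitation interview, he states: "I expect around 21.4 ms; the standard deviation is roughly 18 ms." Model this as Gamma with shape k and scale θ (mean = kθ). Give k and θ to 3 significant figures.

k ≈ 1.41, θ ≈ 15.1

For Gamma(k, scale θ): mean = kθ, variance = kθ², so CV = 1/√k.
CV = SD/mean = 18/21.4 = 0.8411, hence k = 1/CV² = 1.41.
Then θ = mean/k = 21.4/1.41 = 15.1.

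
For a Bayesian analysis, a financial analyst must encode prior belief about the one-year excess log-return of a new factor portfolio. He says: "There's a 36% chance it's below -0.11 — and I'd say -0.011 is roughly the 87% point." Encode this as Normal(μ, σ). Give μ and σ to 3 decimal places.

μ = -0.086, σ = 0.067

The p-quantile of Normal(μ,σ) is μ + z_p·σ, with z_{0.36} = -0.3585 and z_{0.87} = 1.126.
Eliminate σ: μ = (z₂·x₁ − z₁·x₂)/(z₂ − z₁) = (1.126·-0.11 − (-0.3585)·-0.011)/1.485 = -0.086.
Then σ = (x₂ − x₁)/(z₂ − z₁) = (-0.011 − -0.11)/1.485 = 0.067.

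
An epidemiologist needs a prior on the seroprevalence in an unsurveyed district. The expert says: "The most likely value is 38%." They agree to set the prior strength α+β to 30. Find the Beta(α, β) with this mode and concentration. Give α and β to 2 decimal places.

α = 11.64, β = 18.36

For α,β > 1 the Beta mode is (α−1)/(α+β−2). With α+β = 30, the mode is (α−1)/28.
Set (α−1)/28 = 0.38 → α = 1 + 0.38·28 = 11.64.
β = 30 − α = 18.36.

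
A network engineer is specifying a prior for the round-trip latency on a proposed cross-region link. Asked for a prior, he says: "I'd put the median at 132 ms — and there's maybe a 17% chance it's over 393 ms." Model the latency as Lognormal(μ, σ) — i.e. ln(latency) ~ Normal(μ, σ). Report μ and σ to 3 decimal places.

μ ≈ 4.883, σ ≈ 1.143

If T ~ Lognormal(μ,σ) then ln T ~ Normal(μ,σ), so the p-quantile of ln T is μ + z_p·σ.
ln(132) = 4.883 and ln(393) = 5.974; z_{0.5} = 0, z_{0.83} = 0.9542.
σ = (5.974 − 4.883)/(0.9542 − (0)) = 1.143.
μ = 4.883 − (0)·1.143 = 4.883.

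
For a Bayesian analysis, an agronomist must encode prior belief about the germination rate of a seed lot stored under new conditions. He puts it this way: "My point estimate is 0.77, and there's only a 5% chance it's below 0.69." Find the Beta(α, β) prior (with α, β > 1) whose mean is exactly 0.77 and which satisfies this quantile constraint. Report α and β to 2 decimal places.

α ≈ 62.57, β ≈ 18.69

With mean 0.77 fixed, write α = 0.77s, β = 0.23s where s = α+β.
Need P(θ < 0.69) = 0.05 under Beta(0.77s, 0.23s). Normal approximation: (q−m)/√(m(1−m)/s) ≈ z_{0.05} = -1.64, so s ≈ 0.77·0.23·(-1.64)²/(0.69−0.77)² = 74.9.
At s = 74.9: P(θ<0.69) ≈ 0.057. Adjusting to match 0.05 gives s ≈ 81.26.
So α = 0.77·81.26 ≈ 62.57, β = 0.23·81.26 ≈ 18.69.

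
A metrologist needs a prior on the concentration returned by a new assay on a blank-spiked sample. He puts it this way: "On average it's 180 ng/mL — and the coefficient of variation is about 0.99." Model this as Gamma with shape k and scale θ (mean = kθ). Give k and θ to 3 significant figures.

k ≈ 1.02, θ ≈ 176

For Gamma(k, scale θ): mean = kθ, variance = kθ², so CV = 1/√k.
CV = 0.99, hence k = 1/CV² = 1.02.
Then θ = mean/k = 180/1.02 = 176.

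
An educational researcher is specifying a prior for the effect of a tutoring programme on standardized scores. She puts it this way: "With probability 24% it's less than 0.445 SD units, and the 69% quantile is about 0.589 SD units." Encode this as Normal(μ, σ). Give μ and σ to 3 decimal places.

For Normal(μ,σ), the p-quantile is μ + z_p·σ. Here z_{0.24} = -0.7063, z_{0.69} = 0.4959.
So 0.445 = μ − 0.7063σ and 0.589 = μ + 0.4959σ.
Subtracting: σ = (0.589 − 0.445)/(0.4959 − (-0.7063)) = 0.120.
Then μ = 0.445 − (-0.7063)·0.120 = 0.530.

μ = 0.530, σ = 0.120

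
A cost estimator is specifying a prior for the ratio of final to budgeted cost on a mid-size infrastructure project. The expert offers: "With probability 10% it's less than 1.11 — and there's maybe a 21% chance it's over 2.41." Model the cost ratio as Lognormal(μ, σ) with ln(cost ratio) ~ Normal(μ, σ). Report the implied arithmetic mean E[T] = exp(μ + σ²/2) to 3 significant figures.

If T ~ Lognormal(μ,σ) then ln T ~ Normal(μ,σ), so the p-quantile of ln T is μ + z_p·σ.
ln(1.11) = 0.1044 and ln(2.41) = 0.8796; z_{0.1} = -1.282, z_{0.79} = 0.8064.
σ = (0.8796 − 0.1044)/(0.8064 − (-1.282)) = 0.371.
μ = 0.1044 − (-1.282)·0.371 = 0.580.
E[T] = exp(μ + σ²/2) = exp(0.580 + 0.0689) = 1.91.

E[T] ≈ 1.91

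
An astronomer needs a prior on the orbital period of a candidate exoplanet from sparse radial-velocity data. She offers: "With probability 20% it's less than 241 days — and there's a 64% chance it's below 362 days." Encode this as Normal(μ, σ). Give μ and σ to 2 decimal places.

The p-quantile of Normal(μ,σ) is μ + z_p·σ, with z_{0.2} = -0.8416 and z_{0.64} = 0.3585.
Eliminate σ: μ = (z₂·x₁ − z₁·x₂)/(z₂ − z₁) = (0.3585·241 − (-0.8416)·362)/1.2 = 325.86.
Then σ = (x₂ − x₁)/(z₂ − z₁) = (362 − 241)/1.2 = 100.83.

μ = 325.86, σ = 100.83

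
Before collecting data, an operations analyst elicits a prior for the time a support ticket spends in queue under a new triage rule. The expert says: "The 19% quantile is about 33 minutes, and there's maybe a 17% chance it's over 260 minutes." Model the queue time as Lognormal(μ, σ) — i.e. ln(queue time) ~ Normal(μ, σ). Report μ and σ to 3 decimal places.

If T ~ Lognormal(μ,σ) then ln T ~ Normal(μ,σ), so the p-quantile of ln T is μ + z_p·σ.
ln(33) = 3.497 and ln(260) = 5.561; z_{0.19} = -0.8779, z_{0.83} = 0.9542.
σ = (5.561 − 3.497)/(0.9542 − (-0.8779)) = 1.127.
μ = 3.497 − (-0.8779)·1.127 = 4.486.

μ ≈ 4.486, σ ≈ 1.127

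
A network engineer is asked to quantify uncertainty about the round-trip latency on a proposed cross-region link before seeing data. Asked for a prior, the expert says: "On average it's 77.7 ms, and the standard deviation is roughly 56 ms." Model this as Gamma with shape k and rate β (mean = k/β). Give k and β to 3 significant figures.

k ≈ 1.93, β ≈ 0.0248

For Gamma(k, rate β): mean = k/β, variance = k/β², so CV = 1/√k.
CV = SD/mean = 56/77.7 = 0.7207, hence k = 1/CV² = 1.93.
Then β = k/mean = 1.93/77.7 = 0.0248.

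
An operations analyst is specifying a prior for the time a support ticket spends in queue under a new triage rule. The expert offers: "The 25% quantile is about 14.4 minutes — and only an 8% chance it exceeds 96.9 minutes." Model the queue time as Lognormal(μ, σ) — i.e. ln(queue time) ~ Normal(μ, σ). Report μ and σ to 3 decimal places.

μ ≈ 3.286, σ ≈ 0.917

If T ~ Lognormal(μ,σ) then ln T ~ Normal(μ,σ), so the p-quantile of ln T is μ + z_p·σ.
ln(14.4) = 2.667 and ln(96.9) = 4.574; z_{0.25} = -0.6745, z_{0.92} = 1.405.
σ = (4.574 − 2.667)/(1.405 − (-0.6745)) = 0.917.
μ = 2.667 − (-0.6745)·0.917 = 3.286.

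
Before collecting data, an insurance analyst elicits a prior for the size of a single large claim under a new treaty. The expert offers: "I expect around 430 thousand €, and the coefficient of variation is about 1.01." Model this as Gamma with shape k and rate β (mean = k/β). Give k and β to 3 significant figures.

k ≈ 0.98, β ≈ 0.00228

For Gamma(k, rate β): mean = k/β, variance = k/β², so CV = 1/√k.
CV = 1.01, hence k = 1/CV² = 0.98.
Then β = k/mean = 0.98/430 = 0.00228.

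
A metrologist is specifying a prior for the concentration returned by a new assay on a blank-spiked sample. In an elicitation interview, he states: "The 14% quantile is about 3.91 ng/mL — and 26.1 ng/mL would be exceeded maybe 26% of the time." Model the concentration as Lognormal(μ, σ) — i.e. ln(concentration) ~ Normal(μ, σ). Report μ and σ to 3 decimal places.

μ ≈ 2.553, σ ≈ 1.101

If T ~ Lognormal(μ,σ) then ln T ~ Normal(μ,σ), so the p-quantile of ln T is μ + z_p·σ.
ln(3.91) = 1.364 and ln(26.1) = 3.262; z_{0.14} = -1.08, z_{0.74} = 0.6433.
σ = (3.262 − 1.364)/(0.6433 − (-1.08)) = 1.101.
μ = 1.364 − (-1.08)·1.101 = 2.553.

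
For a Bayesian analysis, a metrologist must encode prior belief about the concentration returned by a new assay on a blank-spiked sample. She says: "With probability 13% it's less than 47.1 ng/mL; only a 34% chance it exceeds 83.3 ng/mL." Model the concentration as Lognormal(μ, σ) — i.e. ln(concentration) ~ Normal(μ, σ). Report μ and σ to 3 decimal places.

If T ~ Lognormal(μ,σ) then ln T ~ Normal(μ,σ), so the p-quantile of ln T is μ + z_p·σ.
ln(47.1) = 3.852 and ln(83.3) = 4.422; z_{0.13} = -1.126, z_{0.66} = 0.4125.
σ = (4.422 − 3.852)/(0.4125 − (-1.126)) = 0.371.
μ = 3.852 − (-1.126)·0.371 = 4.270.

μ ≈ 4.270, σ ≈ 0.371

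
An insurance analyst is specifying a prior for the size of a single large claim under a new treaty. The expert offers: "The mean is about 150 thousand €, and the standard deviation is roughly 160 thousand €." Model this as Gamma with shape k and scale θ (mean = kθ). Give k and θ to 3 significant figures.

k ≈ 0.879, θ ≈ 171

For Gamma(k, scale θ): mean = kθ, variance = kθ², so CV = 1/√k.
CV = SD/mean = 160/150 = 1.067, hence k = 1/CV² = 0.879.
Then θ = mean/k = 150/0.879 = 171.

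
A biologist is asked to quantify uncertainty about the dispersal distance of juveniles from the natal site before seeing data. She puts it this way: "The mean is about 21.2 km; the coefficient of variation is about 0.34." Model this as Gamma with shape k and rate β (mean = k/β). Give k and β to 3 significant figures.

k ≈ 8.65, β ≈ 0.408

For Gamma(k, rate β): mean = k/β, variance = k/β², so CV = 1/√k.
CV = 0.34, hence k = 1/CV² = 8.65.
Then β = k/mean = 8.65/21.2 = 0.408.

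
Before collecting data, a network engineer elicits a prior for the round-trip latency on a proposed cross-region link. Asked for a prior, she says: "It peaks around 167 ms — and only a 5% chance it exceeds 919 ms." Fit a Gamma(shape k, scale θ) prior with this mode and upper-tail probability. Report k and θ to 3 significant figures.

k ≈ 1.8, θ ≈ 208

Gamma(k,θ) with k>1 has mode (k−1)θ, so θ = 167/(k−1).
Need P(X < 919) = 0.95 with θ tied to k this way. Start at k = 2, θ = 167: P(X<919) ≈ 0.974.
Too high — lower k to spread out. Iterating converges to k ≈ 1.8.
Then θ = 167/(1.8−1) ≈ 208.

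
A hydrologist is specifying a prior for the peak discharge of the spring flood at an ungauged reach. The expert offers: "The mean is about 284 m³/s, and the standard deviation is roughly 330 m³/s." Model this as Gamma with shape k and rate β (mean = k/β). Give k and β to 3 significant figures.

k ≈ 0.741, β ≈ 0.00261

For Gamma(k, rate β): mean = k/β, variance = k/β², so CV = 1/√k.
CV = SD/mean = 330/284 = 1.162, hence k = 1/CV² = 0.741.
Then β = k/mean = 0.741/284 = 0.00261.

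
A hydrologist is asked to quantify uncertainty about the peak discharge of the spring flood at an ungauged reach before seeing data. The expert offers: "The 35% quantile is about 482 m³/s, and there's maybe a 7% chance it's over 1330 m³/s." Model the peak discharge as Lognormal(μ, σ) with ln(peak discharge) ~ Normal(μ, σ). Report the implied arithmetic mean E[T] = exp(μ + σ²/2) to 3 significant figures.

E[T] ≈ 690 m³/s

If T ~ Lognormal(μ,σ) then ln T ~ Normal(μ,σ), so the p-quantile of ln T is μ + z_p·σ.
ln(482) = 6.178 and ln(1330) = 7.193; z_{0.35} = -0.3853, z_{0.93} = 1.476.
σ = (7.193 − 6.178)/(1.476 − (-0.3853)) = 0.545.
μ = 6.178 − (-0.3853)·0.545 = 6.388.
E[T] = exp(μ + σ²/2) = exp(6.388 + 0.1487) = 690 m³/s.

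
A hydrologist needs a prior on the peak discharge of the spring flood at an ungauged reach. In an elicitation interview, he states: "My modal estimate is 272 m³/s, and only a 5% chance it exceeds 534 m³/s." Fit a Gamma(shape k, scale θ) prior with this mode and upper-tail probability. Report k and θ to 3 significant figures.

k ≈ 7.1, θ ≈ 44.6

Gamma(k,θ) with k>1 has mode (k−1)θ, so θ = 272/(k−1).
Need P(X < 534) = 0.95 with θ tied to k this way. Start at k = 2, θ = 272: P(X<534) ≈ 0.584.
Too low — raise k to concentrate. Iterating converges to k ≈ 7.1.
Then θ = 272/(7.1−1) ≈ 44.6.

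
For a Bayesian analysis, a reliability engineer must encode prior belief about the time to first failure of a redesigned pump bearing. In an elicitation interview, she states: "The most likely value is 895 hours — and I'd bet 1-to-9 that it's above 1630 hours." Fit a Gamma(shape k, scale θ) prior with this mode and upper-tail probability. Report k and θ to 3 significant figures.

k ≈ 6.3, θ ≈ 169

Gamma(k,θ) with k>1 has mode (k−1)θ, so θ = 895/(k−1).
Need P(X < 1630) = 0.9 with θ tied to k this way. Start at k = 2, θ = 895: P(X<1630) ≈ 0.543.
Too low — raise k to concentrate. Iterating converges to k ≈ 6.3.
Then θ = 895/(6.3−1) ≈ 169.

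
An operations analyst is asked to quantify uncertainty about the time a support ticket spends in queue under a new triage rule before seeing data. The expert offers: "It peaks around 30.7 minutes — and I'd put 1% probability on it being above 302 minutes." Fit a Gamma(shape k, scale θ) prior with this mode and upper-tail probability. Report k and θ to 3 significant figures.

Gamma(k,θ) with k>1 has mode (k−1)θ, so θ = 30.7/(k−1).
Need P(X < 302) = 0.99 with θ tied to k this way. Start at k = 2, θ = 30.7: P(X<302) ≈ 0.999.
Too high — lower k to spread out. Iterating converges to k ≈ 1.6.
Then θ = 30.7/(1.6−1) ≈ 51.5.

k ≈ 1.6, θ ≈ 51.5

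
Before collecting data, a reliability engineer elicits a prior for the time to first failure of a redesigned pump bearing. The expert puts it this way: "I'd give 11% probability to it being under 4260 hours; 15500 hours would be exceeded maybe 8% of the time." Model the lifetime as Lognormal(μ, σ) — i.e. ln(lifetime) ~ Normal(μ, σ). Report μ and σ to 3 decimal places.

If T ~ Lognormal(μ,σ) then ln T ~ Normal(μ,σ), so the p-quantile of ln T is μ + z_p·σ.
ln(4260) = 8.357 and ln(15500) = 9.649; z_{0.11} = -1.227, z_{0.92} = 1.405.
σ = (9.649 − 8.357)/(1.405 − (-1.227)) = 0.491.
μ = 8.357 − (-1.227)·0.491 = 8.959.

μ ≈ 8.959, σ ≈ 0.491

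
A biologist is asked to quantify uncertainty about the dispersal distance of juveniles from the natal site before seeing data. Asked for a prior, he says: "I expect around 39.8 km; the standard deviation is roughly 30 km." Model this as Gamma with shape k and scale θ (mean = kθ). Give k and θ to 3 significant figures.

For Gamma(k, scale θ): mean = kθ, variance = kθ², so CV = 1/√k.
CV = SD/mean = 30/39.8 = 0.7538, hence k = 1/CV² = 1.76.
Then θ = mean/k = 39.8/1.76 = 22.6.

k ≈ 1.76, θ ≈ 22.6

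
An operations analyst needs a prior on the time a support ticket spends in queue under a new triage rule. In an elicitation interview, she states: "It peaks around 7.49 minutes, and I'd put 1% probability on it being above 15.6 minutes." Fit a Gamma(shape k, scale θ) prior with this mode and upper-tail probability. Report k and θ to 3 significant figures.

k ≈ 10.1, θ ≈ 0.827

Gamma(k,θ) with k>1 has mode (k−1)θ, so θ = 7.49/(k−1).
Need P(X < 15.6) = 0.99 with θ tied to k this way. Start at k = 2, θ = 7.49: P(X<15.6) ≈ 0.616.
Too low — raise k to concentrate. Iterating converges to k ≈ 10.1.
Then θ = 7.49/(10.1−1) ≈ 0.827.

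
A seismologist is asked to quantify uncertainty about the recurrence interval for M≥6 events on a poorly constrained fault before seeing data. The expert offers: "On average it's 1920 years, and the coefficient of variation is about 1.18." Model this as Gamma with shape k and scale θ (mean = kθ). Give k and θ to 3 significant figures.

For Gamma(k, scale θ): mean = kθ, variance = kθ², so CV = 1/√k.
CV = 1.18, hence k = 1/CV² = 0.718.
Then θ = mean/k = 1920/0.718 = 2670.

k ≈ 0.718, θ ≈ 2670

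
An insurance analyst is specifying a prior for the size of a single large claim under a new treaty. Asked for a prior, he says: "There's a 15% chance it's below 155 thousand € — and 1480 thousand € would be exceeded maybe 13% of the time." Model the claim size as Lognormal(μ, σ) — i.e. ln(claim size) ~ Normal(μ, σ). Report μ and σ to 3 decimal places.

If T ~ Lognormal(μ,σ) then ln T ~ Normal(μ,σ), so the p-quantile of ln T is μ + z_p·σ.
ln(155) = 5.043 and ln(1480) = 7.3; z_{0.15} = -1.036, z_{0.87} = 1.126.
σ = (7.3 − 5.043)/(1.126 − (-1.036)) = 1.043.
μ = 5.043 − (-1.036)·1.043 = 6.125.

μ ≈ 6.125, σ ≈ 1.043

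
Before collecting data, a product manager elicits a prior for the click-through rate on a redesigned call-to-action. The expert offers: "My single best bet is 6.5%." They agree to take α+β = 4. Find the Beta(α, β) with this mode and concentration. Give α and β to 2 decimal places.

For α,β > 1 the Beta mode is (α−1)/(α+β−2). With α+β = 4, the mode is (α−1)/2.
Set (α−1)/2 = 0.065 → α = 1 + 0.065·2 = 1.13.
β = 4 − α = 2.87.

α = 1.13, β = 2.87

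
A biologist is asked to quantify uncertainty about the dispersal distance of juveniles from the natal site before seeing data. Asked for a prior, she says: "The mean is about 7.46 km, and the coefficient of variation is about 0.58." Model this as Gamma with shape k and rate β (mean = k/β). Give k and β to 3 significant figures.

For Gamma(k, rate β): mean = k/β, variance = k/β², so CV = 1/√k.
CV = 0.58, hence k = 1/CV² = 2.97.
Then β = k/mean = 2.97/7.46 = 0.398.

k ≈ 2.97, β ≈ 0.398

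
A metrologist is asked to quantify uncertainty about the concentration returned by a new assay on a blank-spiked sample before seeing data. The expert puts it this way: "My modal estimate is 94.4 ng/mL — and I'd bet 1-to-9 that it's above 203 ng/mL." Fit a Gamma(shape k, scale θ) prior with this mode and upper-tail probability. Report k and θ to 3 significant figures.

Gamma(k,θ) with k>1 has mode (k−1)θ, so θ = 94.4/(k−1).
Need P(X < 203) = 0.9 with θ tied to k this way. Start at k = 2, θ = 94.4: P(X<203) ≈ 0.633.
Too low — raise k to concentrate. Iterating converges to k ≈ 4.28.
Then θ = 94.4/(4.28−1) ≈ 28.8.

k ≈ 4.28, θ ≈ 28.8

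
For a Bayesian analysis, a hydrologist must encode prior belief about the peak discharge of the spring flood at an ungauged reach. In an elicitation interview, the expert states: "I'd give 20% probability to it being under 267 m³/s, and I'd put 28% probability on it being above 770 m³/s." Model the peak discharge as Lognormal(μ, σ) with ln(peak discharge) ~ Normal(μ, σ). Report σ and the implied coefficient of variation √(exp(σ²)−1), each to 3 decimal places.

If T ~ Lognormal(μ,σ) then ln T ~ Normal(μ,σ), so the p-quantile of ln T is μ + z_p·σ.
ln(267) = 5.587 and ln(770) = 6.646; z_{0.2} = -0.8416, z_{0.72} = 0.5828.
σ = (6.646 − 5.587)/(0.5828 − (-0.8416)) = 0.744.
μ = 5.587 − (-0.8416)·0.744 = 6.213.
CV = √(exp(σ²)−1) = √(exp(0.5528)−1) = 0.859.

σ ≈ 0.744, CV ≈ 0.859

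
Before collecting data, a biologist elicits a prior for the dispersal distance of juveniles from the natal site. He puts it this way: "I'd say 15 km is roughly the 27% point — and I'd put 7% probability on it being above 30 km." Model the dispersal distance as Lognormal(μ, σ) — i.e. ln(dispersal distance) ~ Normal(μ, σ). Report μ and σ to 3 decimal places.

μ ≈ 2.911, σ ≈ 0.332

If T ~ Lognormal(μ,σ) then ln T ~ Normal(μ,σ), so the p-quantile of ln T is μ + z_p·σ.
ln(15) = 2.708 and ln(30) = 3.401; z_{0.27} = -0.6128, z_{0.93} = 1.476.
σ = (3.401 − 2.708)/(1.476 − (-0.6128)) = 0.332.
μ = 2.708 − (-0.6128)·0.332 = 2.911.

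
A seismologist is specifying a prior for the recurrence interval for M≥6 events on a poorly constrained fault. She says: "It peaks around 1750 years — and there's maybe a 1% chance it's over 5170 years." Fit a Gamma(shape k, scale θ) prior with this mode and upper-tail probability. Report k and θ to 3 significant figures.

k ≈ 4.85, θ ≈ 454

Gamma(k,θ) with k>1 has mode (k−1)θ, so θ = 1750/(k−1).
Need P(X < 5170) = 0.99 with θ tied to k this way. Start at k = 2, θ = 1750: P(X<5170) ≈ 0.794.
Too low — raise k to concentrate. Iterating converges to k ≈ 4.85.
Then θ = 1750/(4.85−1) ≈ 454.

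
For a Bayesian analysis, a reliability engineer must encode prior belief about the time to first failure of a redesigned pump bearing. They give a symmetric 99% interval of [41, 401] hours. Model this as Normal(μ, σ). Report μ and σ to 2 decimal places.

μ = 221.00, σ = 69.88

A symmetric 99% interval runs μ ± z·σ with z = 2.576.
Half-width = 180, so σ = 180/2.576 = 69.88.
μ is the interval midpoint, 221.00.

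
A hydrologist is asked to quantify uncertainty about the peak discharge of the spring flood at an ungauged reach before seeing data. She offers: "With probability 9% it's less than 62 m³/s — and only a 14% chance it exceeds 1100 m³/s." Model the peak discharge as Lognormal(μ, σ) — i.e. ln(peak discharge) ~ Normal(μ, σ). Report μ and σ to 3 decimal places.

If T ~ Lognormal(μ,σ) then ln T ~ Normal(μ,σ), so the p-quantile of ln T is μ + z_p·σ.
ln(62) = 4.127 and ln(1100) = 7.003; z_{0.09} = -1.341, z_{0.86} = 1.08.
σ = (7.003 − 4.127)/(1.08 − (-1.341)) = 1.188.
μ = 4.127 − (-1.341)·1.188 = 5.720.

μ ≈ 5.720, σ ≈ 1.188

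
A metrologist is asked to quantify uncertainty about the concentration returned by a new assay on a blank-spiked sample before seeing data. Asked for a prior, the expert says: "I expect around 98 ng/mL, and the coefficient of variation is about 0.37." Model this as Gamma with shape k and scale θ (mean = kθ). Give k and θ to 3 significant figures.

k ≈ 7.3, θ ≈ 13.4

For Gamma(k, scale θ): mean = kθ, variance = kθ², so CV = 1/√k.
CV = 0.37, hence k = 1/CV² = 7.3.
Then θ = mean/k = 98/7.3 = 13.4.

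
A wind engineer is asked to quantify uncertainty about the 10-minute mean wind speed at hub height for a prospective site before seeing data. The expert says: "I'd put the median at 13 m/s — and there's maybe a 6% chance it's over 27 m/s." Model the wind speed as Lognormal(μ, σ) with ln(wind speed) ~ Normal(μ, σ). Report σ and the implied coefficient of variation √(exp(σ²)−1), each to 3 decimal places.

If T ~ Lognormal(μ,σ) then ln T ~ Normal(μ,σ), so the p-quantile of ln T is μ + z_p·σ.
ln(13) = 2.565 and ln(27) = 3.296; z_{0.5} = 0, z_{0.94} = 1.555.
σ = (3.296 − 2.565)/(1.555 − (0)) = 0.470.
μ = 2.565 − (0)·0.470 = 2.565.
CV = √(exp(σ²)−1) = √(exp(0.2210)−1) = 0.497.

σ ≈ 0.470, CV ≈ 0.497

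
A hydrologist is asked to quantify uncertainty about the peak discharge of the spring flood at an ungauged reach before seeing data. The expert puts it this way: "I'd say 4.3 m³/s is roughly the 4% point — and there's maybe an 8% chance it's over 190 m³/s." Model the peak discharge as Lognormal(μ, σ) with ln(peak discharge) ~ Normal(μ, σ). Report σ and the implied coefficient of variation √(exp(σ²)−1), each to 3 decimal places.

If T ~ Lognormal(μ,σ) then ln T ~ Normal(μ,σ), so the p-quantile of ln T is μ + z_p·σ.
ln(4.3) = 1.459 and ln(190) = 5.247; z_{0.04} = -1.751, z_{0.92} = 1.405.
σ = (5.247 − 1.459)/(1.405 − (-1.751)) = 1.200.
μ = 1.459 − (-1.751)·1.200 = 3.560.
CV = √(exp(σ²)−1) = √(exp(1.4411)−1) = 1.796.

σ ≈ 1.200, CV ≈ 1.796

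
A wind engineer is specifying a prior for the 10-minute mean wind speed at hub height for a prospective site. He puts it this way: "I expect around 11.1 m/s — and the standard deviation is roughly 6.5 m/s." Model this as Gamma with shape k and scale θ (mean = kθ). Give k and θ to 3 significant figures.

For Gamma(k, scale θ): mean = kθ, variance = kθ², so CV = 1/√k.
CV = SD/mean = 6.5/11.1 = 0.5856, hence k = 1/CV² = 2.92.
Then θ = mean/k = 11.1/2.92 = 3.81.

k ≈ 2.92, θ ≈ 3.81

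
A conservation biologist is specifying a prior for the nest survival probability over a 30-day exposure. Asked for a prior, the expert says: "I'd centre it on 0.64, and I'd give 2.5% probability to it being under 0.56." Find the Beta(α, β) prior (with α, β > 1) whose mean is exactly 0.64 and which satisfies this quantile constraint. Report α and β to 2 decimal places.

With mean 0.64 fixed, write α = 0.64s, β = 0.36s where s = α+β.
Need P(θ < 0.56) = 0.025 under Beta(0.64s, 0.36s). Normal approximation: (q−m)/√(m(1−m)/s) ≈ z_{0.025} = -1.96, so s ≈ 0.64·0.36·(-1.96)²/(0.56−0.64)² = 138.3.
At s = 138.3: P(θ<0.56) ≈ 0.027. Adjusting to match 0.025 gives s ≈ 143.42.
So α = 0.64·143.42 ≈ 91.79, β = 0.36·143.42 ≈ 51.63.

α ≈ 91.79, β ≈ 51.63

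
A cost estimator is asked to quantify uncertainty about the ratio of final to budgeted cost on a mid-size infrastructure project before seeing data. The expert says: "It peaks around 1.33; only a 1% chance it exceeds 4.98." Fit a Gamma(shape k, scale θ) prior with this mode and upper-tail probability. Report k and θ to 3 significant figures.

k ≈ 3.44, θ ≈ 0.545

Gamma(k,θ) with k>1 has mode (k−1)θ, so θ = 1.33/(k−1).
Need P(X < 4.98) = 0.99 with θ tied to k this way. Start at k = 2, θ = 1.33: P(X<4.98) ≈ 0.888.
Too low — raise k to concentrate. Iterating converges to k ≈ 3.44.
Then θ = 1.33/(3.44−1) ≈ 0.545.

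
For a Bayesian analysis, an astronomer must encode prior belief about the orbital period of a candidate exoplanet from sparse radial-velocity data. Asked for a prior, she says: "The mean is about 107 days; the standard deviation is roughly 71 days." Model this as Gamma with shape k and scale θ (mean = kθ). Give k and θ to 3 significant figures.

k ≈ 2.27, θ ≈ 47.1

For Gamma(k, scale θ): mean = kθ, variance = kθ², so CV = 1/√k.
CV = SD/mean = 71/107 = 0.6636, hence k = 1/CV² = 2.27.
Then θ = mean/k = 107/2.27 = 47.1.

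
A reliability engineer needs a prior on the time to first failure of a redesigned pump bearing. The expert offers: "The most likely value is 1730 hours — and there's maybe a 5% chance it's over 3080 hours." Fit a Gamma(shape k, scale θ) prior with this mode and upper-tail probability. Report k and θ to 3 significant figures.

k ≈ 9.38, θ ≈ 206

Gamma(k,θ) with k>1 has mode (k−1)θ, so θ = 1730/(k−1).
Need P(X < 3080) = 0.95 with θ tied to k this way. Start at k = 2, θ = 1730: P(X<3080) ≈ 0.531.
Too low — raise k to concentrate. Iterating converges to k ≈ 9.38.
Then θ = 1730/(9.38−1) ≈ 206.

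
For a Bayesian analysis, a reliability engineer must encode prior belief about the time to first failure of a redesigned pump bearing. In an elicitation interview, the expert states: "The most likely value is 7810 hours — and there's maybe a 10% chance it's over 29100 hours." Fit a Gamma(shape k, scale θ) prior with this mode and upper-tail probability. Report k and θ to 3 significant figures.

k ≈ 2.07, θ ≈ 7280

Gamma(k,θ) with k>1 has mode (k−1)θ, so θ = 7810/(k−1).
Need P(X < 29100) = 0.9 with θ tied to k this way. Start at k = 2, θ = 7810: P(X<29100) ≈ 0.886.
Too low — raise k to concentrate. Iterating converges to k ≈ 2.07.
Then θ = 7810/(2.07−1) ≈ 7280.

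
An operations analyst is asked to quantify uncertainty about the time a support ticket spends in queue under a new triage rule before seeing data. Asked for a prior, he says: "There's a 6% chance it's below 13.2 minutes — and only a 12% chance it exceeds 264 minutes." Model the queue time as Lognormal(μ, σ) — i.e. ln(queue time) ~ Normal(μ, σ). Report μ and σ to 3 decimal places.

μ ≈ 4.286, σ ≈ 1.097

If T ~ Lognormal(μ,σ) then ln T ~ Normal(μ,σ), so the p-quantile of ln T is μ + z_p·σ.
ln(13.2) = 2.58 and ln(264) = 5.576; z_{0.06} = -1.555, z_{0.88} = 1.175.
σ = (5.576 − 2.58)/(1.175 − (-1.555)) = 1.097.
μ = 2.58 − (-1.555)·1.097 = 4.286.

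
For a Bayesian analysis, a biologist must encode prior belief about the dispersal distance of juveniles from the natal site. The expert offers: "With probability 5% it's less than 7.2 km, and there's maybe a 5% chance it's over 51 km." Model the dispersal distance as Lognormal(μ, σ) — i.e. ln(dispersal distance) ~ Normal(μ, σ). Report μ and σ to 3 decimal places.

If T ~ Lognormal(μ,σ) then ln T ~ Normal(μ,σ), so the p-quantile of ln T is μ + z_p·σ.
ln(7.2) = 1.974 and ln(51) = 3.932; z_{0.05} = -1.645, z_{0.95} = 1.645.
σ = (3.932 − 1.974)/(1.645 − (-1.645)) = 0.595.
μ = 1.974 − (-1.645)·0.595 = 2.953.

μ ≈ 2.953, σ ≈ 0.595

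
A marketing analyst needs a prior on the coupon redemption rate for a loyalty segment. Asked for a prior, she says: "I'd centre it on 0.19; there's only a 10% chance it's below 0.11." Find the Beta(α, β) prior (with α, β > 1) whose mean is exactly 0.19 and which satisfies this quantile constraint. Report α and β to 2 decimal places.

α ≈ 6.60, β ≈ 28.14

With mean 0.19 fixed, write α = 0.19s, β = 0.81s where s = α+β.
Need P(θ < 0.11) = 0.1 under Beta(0.19s, 0.81s). Normal approximation: (q−m)/√(m(1−m)/s) ≈ z_{0.1} = -1.28, so s ≈ 0.19·0.81·(-1.28)²/(0.11−0.19)² = 39.5.
At s = 39.5: P(θ<0.11) ≈ 0.084. Adjusting to match 0.1 gives s ≈ 34.74.
So α = 0.19·34.74 ≈ 6.60, β = 0.81·34.74 ≈ 28.14.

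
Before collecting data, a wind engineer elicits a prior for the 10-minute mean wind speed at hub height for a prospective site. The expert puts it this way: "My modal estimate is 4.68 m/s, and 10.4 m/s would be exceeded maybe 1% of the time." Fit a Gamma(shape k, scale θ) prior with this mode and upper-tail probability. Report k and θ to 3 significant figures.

Gamma(k,θ) with k>1 has mode (k−1)θ, so θ = 4.68/(k−1).
Need P(X < 10.4) = 0.99 with θ tied to k this way. Start at k = 2, θ = 4.68: P(X<10.4) ≈ 0.651.
Too low — raise k to concentrate. Iterating converges to k ≈ 8.55.
Then θ = 4.68/(8.55−1) ≈ 0.62.

k ≈ 8.55, θ ≈ 0.62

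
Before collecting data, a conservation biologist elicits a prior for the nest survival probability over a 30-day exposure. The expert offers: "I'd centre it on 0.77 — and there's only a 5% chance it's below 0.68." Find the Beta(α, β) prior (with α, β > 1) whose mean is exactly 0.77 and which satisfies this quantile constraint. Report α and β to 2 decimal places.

With mean 0.77 fixed, write α = 0.77s, β = 0.23s where s = α+β.
Need P(θ < 0.68) = 0.05 under Beta(0.77s, 0.23s). Normal approximation: (q−m)/√(m(1−m)/s) ≈ z_{0.05} = -1.64, so s ≈ 0.77·0.23·(-1.64)²/(0.68−0.77)² = 59.2.
At s = 59.2: P(θ<0.68) ≈ 0.057. Adjusting to match 0.05 gives s ≈ 64.71.
So α = 0.77·64.71 ≈ 49.83, β = 0.23·64.71 ≈ 14.88.

α ≈ 49.83, β ≈ 14.88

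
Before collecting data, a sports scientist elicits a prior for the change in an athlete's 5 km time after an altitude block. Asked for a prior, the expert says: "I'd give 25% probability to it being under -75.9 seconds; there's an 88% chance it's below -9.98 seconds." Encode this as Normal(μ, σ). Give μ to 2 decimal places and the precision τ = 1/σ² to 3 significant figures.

The p-quantile of Normal(μ,σ) is μ + z_p·σ, with z_{0.25} = -0.6745 and z_{0.88} = 1.175.
Eliminate σ: μ = (z₂·x₁ − z₁·x₂)/(z₂ − z₁) = (1.175·-75.9 − (-0.6745)·-9.98)/1.849 = -51.86.
Then σ = (x₂ − x₁)/(z₂ − z₁) = (-9.98 − -75.9)/1.849 = 35.64.
Precision τ = 1/σ² = 1/35.64² = 0.000787.

μ = -51.86, τ = 0.000787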